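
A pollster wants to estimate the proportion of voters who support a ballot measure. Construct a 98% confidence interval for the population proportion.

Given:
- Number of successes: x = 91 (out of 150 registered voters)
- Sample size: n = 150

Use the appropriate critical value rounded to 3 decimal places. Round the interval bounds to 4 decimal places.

Sample proportion: p̂ = 91/150 = 0.606667

Check conditions for normal approximation:
  np̂ = 91 ≥ 10 ✓
  n(1-p̂) = 59 ≥ 10 ✓

The sample is large enough, so use a z-interval (normal approximation) for the proportion.

For 98% confidence, z* = 2.326 (from standard normal table)

Standard error: SE = √(p̂(1-p̂)/n) = √(0.606667×0.393333/150) = 0.03988502

Margin of error: E = z* × SE = 2.326 × 0.03988502 = 0.092773

Z-interval: p̂ ± E = 0.606667 ± 0.092773 = (0.513894, 0.699439)

Rounded to 4 decimal places:

(0.5139, 0.6994)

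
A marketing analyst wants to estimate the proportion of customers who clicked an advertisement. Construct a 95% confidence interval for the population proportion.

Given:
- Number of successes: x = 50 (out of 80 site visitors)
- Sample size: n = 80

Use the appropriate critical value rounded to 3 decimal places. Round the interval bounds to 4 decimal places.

Sample proportion: p̂ = 50/80 = 0.625000

Check conditions for normal approximation:
  np̂ = 50 ≥ 10 ✓
  n(1-p̂) = 30 ≥ 10 ✓

The sample is large enough, so use a z-interval (normal approximation) for the proportion.

For 95% confidence, z* = 1.96 (from standard normal table)

Standard error: SE = √(p̂(1-p̂)/n) = √(0.625000×0.375000/80) = 0.05412659

Margin of error: E = z* × SE = 1.96 × 0.05412659 = 0.106088

Z-interval: p̂ ± E = 0.625000 ± 0.106088 = (0.518912, 0.731088)

Rounded to 4 decimal places:

(0.5189, 0.7311)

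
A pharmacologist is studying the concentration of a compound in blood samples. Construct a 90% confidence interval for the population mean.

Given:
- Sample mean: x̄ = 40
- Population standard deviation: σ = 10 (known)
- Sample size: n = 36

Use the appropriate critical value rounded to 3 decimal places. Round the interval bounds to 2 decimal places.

The population standard deviation σ is known, so use a z-interval (standard normal critical value).

For 90% confidence, z* = 1.645 (from standard normal table)

Standard error: SE = σ/√n = 10/√36 = 1.666667

Margin of error: E = z* × SE = 1.645 × 1.666667 = 2.7417

Z-interval: x̄ ± E = 40 ± 2.7417 = (37.2583, 42.7417)

Rounded to 2 decimal places:

(37.26, 42.74)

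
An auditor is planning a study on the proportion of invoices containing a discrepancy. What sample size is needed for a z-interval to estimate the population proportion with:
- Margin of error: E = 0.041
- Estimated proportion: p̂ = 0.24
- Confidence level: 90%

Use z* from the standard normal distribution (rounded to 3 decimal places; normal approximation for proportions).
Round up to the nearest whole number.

Using z* for proportion z-interval (normal approximation).

For 90% confidence, z* = 1.645 (from standard normal table)

Sample size formula for proportion z-interval: n = z*²p̂(1-p̂)/E²

n = 1.645² × 0.24 × 0.76 / 0.041²
  = 2.706025 × 0.1824 / 0.001681
  = 293.6222

Round up to the nearest whole number: n = 294

294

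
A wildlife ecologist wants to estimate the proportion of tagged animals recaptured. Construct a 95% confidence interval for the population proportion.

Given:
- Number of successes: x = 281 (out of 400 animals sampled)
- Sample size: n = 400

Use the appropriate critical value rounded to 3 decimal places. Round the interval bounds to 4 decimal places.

Sample proportion: p̂ = 281/400 = 0.702500

Check conditions for normal approximation:
  np̂ = 281 ≥ 10 ✓
  n(1-p̂) = 119 ≥ 10 ✓

The sample is large enough, so use a z-interval (normal approximation) for the proportion.

For 95% confidence, z* = 1.96 (from standard normal table)

Standard error: SE = √(p̂(1-p̂)/n) = √(0.702500×0.297500/400) = 0.02285792

Margin of error: E = z* × SE = 1.96 × 0.02285792 = 0.044802

Z-interval: p̂ ± E = 0.702500 ± 0.044802 = (0.657698, 0.747302)

Rounded to 4 decimal places:

(0.6577, 0.7473)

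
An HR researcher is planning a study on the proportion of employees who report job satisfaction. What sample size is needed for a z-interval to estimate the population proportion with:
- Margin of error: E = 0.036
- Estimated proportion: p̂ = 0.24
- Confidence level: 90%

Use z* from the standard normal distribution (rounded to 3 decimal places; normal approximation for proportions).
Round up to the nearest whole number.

Using z* for proportion z-interval (normal approximation).

For 90% confidence, z* = 1.645 (from standard normal table)

Sample size formula for proportion z-interval: n = z*²p̂(1-p̂)/E²

n = 1.645² × 0.24 × 0.76 / 0.036²
  = 2.706025 × 0.1824 / 0.001296
  = 380.8480

Round up to the nearest whole number: n = 381

381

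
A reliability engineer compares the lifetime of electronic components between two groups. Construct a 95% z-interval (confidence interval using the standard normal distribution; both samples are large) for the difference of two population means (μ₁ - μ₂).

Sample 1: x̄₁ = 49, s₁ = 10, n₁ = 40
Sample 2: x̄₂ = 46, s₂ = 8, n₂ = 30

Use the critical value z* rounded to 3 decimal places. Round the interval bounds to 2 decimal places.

Both samples are large (n₁ = 40 ≥ 30, n₂ = 30 ≥ 30), so a z-interval for the difference of means applies.

Point estimate: x̄₁ - x̄₂ = 49 - 46 = 3

Standard error: SE = √(s₁²/n₁ + s₂²/n₂)
= √(10²/40 + 8²/30)
= √(2.500000 + 2.133333)
= 2.152518

For 95% confidence, z* = 1.96 (from standard normal table)
Margin of error: E = z* × SE = 1.96 × 2.152518 = 4.2189

Z-interval: (x̄₁ - x̄₂) ± E = 3 ± 4.2189 = (-1.2189, 7.2189)

Rounded to 2 decimal places:

(-1.22, 7.22)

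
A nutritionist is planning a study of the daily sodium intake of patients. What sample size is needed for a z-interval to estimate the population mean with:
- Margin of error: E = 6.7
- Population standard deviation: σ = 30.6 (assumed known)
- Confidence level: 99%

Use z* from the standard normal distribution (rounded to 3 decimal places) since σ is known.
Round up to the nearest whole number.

Using z* since population σ is known (z-interval formula).

For 99% confidence, z* = 2.576 (from standard normal table)

Sample size formula for z-interval: n = (z*σ/E)²

n = (2.576 × 30.6 / 6.7)²
  = (11.765015)²
  = 138.4156

Round up to the nearest whole number: n = 139

139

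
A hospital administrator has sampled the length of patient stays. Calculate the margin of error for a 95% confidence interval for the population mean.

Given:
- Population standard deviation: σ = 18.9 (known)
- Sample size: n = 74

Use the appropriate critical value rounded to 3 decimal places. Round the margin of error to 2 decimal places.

The population standard deviation σ is known, so use the z-interval margin of error formula.

For 95% confidence, z* = 1.96 (from standard normal table)

Margin of error formula for z-interval: E = z* × σ/√n

E = 1.96 × 18.9/√74
  = 1.96 × 2.197080
  = 4.3063

Rounded to 2 decimal places:

4.31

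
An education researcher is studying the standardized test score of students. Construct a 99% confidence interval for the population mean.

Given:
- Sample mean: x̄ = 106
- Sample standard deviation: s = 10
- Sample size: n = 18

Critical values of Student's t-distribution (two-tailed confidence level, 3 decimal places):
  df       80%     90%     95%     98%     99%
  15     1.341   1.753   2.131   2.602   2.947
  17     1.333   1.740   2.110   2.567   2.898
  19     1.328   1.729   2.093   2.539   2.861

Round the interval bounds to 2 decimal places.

The population standard deviation σ is unknown (only the sample standard deviation s is given), so use a t-interval with df = n - 1 = 18 - 1 = 17.

For 99% confidence with df = 17, t* = 2.898 (from t-table)

Standard error: SE = s/√n = 10/√18 = 2.357023

Margin of error: E = t* × SE = 2.898 × 2.357023 = 6.8307

T-interval: x̄ ± E = 106 ± 6.8307 = (99.1693, 112.8307)

Rounded to 2 decimal places:

(99.17, 112.83)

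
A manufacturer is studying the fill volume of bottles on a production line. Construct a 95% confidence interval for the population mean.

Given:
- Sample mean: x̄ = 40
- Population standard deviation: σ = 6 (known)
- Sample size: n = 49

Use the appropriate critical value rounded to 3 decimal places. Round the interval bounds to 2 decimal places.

The population standard deviation σ is known, so use a z-interval (standard normal critical value).

For 95% confidence, z* = 1.96 (from standard normal table)

Standard error: SE = σ/√n = 6/√49 = 0.857143

Margin of error: E = z* × SE = 1.96 × 0.857143 = 1.6800

Z-interval: x̄ ± E = 40 ± 1.6800 = (38.3200, 41.6800)

Rounded to 2 decimal places:

(38.32, 41.68)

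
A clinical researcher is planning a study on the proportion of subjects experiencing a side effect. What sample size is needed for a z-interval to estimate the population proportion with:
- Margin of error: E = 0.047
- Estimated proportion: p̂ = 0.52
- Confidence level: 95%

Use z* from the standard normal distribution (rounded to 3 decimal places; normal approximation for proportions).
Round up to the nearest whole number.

Using z* for proportion z-interval (normal approximation).

For 95% confidence, z* = 1.96 (from standard normal table)

Sample size formula for proportion z-interval: n = z*²p̂(1-p̂)/E²

n = 1.96² × 0.52 × 0.48 / 0.047²
  = 3.8416 × 0.2496 / 0.002209
  = 434.0712

Round up to the nearest whole number: n = 435

435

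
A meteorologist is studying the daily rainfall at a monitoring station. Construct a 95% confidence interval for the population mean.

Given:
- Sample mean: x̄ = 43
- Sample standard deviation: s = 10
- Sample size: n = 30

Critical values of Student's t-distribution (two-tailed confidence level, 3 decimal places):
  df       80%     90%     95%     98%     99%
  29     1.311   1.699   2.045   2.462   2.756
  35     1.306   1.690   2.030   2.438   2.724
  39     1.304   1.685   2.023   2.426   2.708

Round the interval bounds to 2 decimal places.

The population standard deviation σ is unknown (only the sample standard deviation s is given), so use a t-interval with df = n - 1 = 30 - 1 = 29.

For 95% confidence with df = 29, t* = 2.045 (from t-table)

Standard error: SE = s/√n = 10/√30 = 1.825742

Margin of error: E = t* × SE = 2.045 × 1.825742 = 3.7336

T-interval: x̄ ± E = 43 ± 3.7336 = (39.2664, 46.7336)

Rounded to 2 decimal places:

(39.27, 46.73)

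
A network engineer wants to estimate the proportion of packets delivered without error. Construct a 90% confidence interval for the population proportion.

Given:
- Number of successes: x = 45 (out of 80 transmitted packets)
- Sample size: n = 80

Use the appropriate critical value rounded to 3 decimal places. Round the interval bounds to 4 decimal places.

Sample proportion: p̂ = 45/80 = 0.562500

Check conditions for normal approximation:
  np̂ = 45 ≥ 10 ✓
  n(1-p̂) = 35 ≥ 10 ✓

The sample is large enough, so use a z-interval (normal approximation) for the proportion.

For 90% confidence, z* = 1.645 (from standard normal table)

Standard error: SE = √(p̂(1-p̂)/n) = √(0.562500×0.437500/80) = 0.05546325

Margin of error: E = z* × SE = 1.645 × 0.05546325 = 0.091237

Z-interval: p̂ ± E = 0.562500 ± 0.091237 = (0.471263, 0.653737)

Rounded to 4 decimal places:

(0.4713, 0.6537)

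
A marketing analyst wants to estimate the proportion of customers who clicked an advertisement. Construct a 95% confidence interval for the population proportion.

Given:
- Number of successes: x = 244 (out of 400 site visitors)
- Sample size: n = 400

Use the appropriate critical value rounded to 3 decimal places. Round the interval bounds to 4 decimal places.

Sample proportion: p̂ = 244/400 = 0.610000

Check conditions for normal approximation:
  np̂ = 244 ≥ 10 ✓
  n(1-p̂) = 156 ≥ 10 ✓

The sample is large enough, so use a z-interval (normal approximation) for the proportion.

For 95% confidence, z* = 1.96 (from standard normal table)

Standard error: SE = √(p̂(1-p̂)/n) = √(0.610000×0.390000/400) = 0.02438750

Margin of error: E = z* × SE = 1.96 × 0.02438750 = 0.047799

Z-interval: p̂ ± E = 0.610000 ± 0.047799 = (0.562201, 0.657799)

Rounded to 4 decimal places:

(0.5622, 0.6578)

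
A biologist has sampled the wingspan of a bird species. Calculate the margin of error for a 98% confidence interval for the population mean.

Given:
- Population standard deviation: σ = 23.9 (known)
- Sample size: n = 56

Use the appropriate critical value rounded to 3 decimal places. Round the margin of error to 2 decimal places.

The population standard deviation σ is known, so use the z-interval margin of error formula.

For 98% confidence, z* = 2.326 (from standard normal table)

Margin of error formula for z-interval: E = z* × σ/√n

E = 2.326 × 23.9/√56
  = 2.326 × 3.193772
  = 7.4287

Rounded to 2 decimal places:

7.43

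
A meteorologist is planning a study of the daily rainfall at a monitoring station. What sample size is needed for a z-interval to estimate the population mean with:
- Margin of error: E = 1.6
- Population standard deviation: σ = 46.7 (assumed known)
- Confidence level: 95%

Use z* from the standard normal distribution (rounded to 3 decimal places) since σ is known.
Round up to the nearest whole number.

Using z* since population σ is known (z-interval formula).

For 95% confidence, z* = 1.96 (from standard normal table)

Sample size formula for z-interval: n = (z*σ/E)²

n = (1.96 × 46.7 / 1.6)²
  = (57.207500)²
  = 3272.6981

Round up to the nearest whole number: n = 3273

3273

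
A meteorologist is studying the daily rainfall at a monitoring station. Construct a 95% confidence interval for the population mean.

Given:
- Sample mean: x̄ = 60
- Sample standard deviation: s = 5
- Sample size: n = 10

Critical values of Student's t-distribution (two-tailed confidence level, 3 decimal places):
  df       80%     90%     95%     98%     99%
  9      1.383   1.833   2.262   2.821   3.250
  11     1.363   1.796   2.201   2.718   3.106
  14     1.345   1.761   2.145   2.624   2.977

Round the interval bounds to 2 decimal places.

The population standard deviation σ is unknown (only the sample standard deviation s is given), so use a t-interval with df = n - 1 = 10 - 1 = 9.

For 95% confidence with df = 9, t* = 2.262 (from t-table)

Standard error: SE = s/√n = 5/√10 = 1.581139

Margin of error: E = t* × SE = 2.262 × 1.581139 = 3.5765

T-interval: x̄ ± E = 60 ± 3.5765 = (56.4235, 63.5765)

Rounded to 2 decimal places:

(56.42, 63.58)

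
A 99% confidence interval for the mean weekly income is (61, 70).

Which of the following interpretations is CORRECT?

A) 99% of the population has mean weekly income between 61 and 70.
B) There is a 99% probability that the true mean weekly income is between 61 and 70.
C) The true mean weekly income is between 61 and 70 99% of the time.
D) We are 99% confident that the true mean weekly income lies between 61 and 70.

A confidence interval represents our confidence in the procedure, not a probability statement about the parameter.

Key concept: If we repeated this sampling process many times and computed a 99% CI each time, about 99% of those intervals would contain the true population parameter.

For this specific interval (61, 70):
- Midpoint (point estimate): 65.5
- Margin of error: 4.5

The correct interpretation is the one stating confidence that the true parameter lies in the interval — option D.

D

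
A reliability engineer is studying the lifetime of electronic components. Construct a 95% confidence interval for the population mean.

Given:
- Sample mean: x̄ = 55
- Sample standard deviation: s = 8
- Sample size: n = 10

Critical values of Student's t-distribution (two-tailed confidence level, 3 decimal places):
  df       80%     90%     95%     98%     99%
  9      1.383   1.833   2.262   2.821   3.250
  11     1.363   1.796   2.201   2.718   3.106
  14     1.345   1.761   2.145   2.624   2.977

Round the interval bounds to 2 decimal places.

The population standard deviation σ is unknown (only the sample standard deviation s is given), so use a t-interval with df = n - 1 = 10 - 1 = 9.

For 95% confidence with df = 9, t* = 2.262 (from t-table)

Standard error: SE = s/√n = 8/√10 = 2.529822

Margin of error: E = t* × SE = 2.262 × 2.529822 = 5.7225

T-interval: x̄ ± E = 55 ± 5.7225 = (49.2775, 60.7225)

Rounded to 2 decimal places:

(49.28, 60.72)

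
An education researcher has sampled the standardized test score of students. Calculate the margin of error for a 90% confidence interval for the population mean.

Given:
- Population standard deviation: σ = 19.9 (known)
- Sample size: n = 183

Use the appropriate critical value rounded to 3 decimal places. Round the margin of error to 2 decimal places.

The population standard deviation σ is known, so use the z-interval margin of error formula.

For 90% confidence, z* = 1.645 (from standard normal table)

Margin of error formula for z-interval: E = z* × σ/√n

E = 1.645 × 19.9/√183
  = 1.645 × 1.471050
  = 2.4199

Rounded to 2 decimal places:

2.42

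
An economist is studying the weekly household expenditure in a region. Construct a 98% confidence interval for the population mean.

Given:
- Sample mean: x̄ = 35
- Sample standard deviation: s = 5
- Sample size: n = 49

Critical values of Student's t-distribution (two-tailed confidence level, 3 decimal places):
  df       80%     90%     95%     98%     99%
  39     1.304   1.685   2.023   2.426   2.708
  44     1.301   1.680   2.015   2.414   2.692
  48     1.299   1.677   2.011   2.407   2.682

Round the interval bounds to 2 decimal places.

The population standard deviation σ is unknown (only the sample standard deviation s is given), so use a t-interval with df = n - 1 = 49 - 1 = 48.

For 98% confidence with df = 48, t* = 2.407 (from t-table)

Standard error: SE = s/√n = 5/√49 = 0.714286

Margin of error: E = t* × SE = 2.407 × 0.714286 = 1.7193

T-interval: x̄ ± E = 35 ± 1.7193 = (33.2807, 36.7193)

Rounded to 2 decimal places:

(33.28, 36.72)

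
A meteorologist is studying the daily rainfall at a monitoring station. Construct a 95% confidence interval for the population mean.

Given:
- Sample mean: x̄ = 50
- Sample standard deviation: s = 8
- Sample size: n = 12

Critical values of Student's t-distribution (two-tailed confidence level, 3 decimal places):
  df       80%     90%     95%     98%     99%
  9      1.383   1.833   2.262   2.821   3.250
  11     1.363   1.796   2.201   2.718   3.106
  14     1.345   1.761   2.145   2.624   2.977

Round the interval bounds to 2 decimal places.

The population standard deviation σ is unknown (only the sample standard deviation s is given), so use a t-interval with df = n - 1 = 12 - 1 = 11.

For 95% confidence with df = 11, t* = 2.201 (from t-table)

Standard error: SE = s/√n = 8/√12 = 2.309401

Margin of error: E = t* × SE = 2.201 × 2.309401 = 5.0830

T-interval: x̄ ± E = 50 ± 5.0830 = (44.9170, 55.0830)

Rounded to 2 decimal places:

(44.92, 55.08)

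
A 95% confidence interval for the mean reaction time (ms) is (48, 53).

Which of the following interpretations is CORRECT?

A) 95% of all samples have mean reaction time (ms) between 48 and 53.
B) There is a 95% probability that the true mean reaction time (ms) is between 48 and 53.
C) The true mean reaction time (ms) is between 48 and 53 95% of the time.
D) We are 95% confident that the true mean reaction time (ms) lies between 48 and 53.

A confidence interval represents our confidence in the procedure, not a probability statement about the parameter.

Key concept: If we repeated this sampling process many times and computed a 95% CI each time, about 95% of those intervals would contain the true population parameter.

For this specific interval (48, 53):
- Midpoint (point estimate): 50.5
- Margin of error: 2.5

The correct interpretation is the one stating confidence that the true parameter lies in the interval — option D.

D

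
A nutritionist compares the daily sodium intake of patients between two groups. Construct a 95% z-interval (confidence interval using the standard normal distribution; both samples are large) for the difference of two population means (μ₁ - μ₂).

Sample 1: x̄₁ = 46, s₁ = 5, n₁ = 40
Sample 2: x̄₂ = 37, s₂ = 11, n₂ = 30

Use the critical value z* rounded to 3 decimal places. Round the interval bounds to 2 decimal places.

Both samples are large (n₁ = 40 ≥ 30, n₂ = 30 ≥ 30), so a z-interval for the difference of means applies.

Point estimate: x̄₁ - x̄₂ = 46 - 37 = 9

Standard error: SE = √(s₁²/n₁ + s₂²/n₂)
= √(5²/40 + 11²/30)
= √(0.625000 + 4.033333)
= 2.158317

For 95% confidence, z* = 1.96 (from standard normal table)
Margin of error: E = z* × SE = 1.96 × 2.158317 = 4.2303

Z-interval: (x̄₁ - x̄₂) ± E = 9 ± 4.2303 = (4.7697, 13.2303)

Rounded to 2 decimal places:

(4.77, 13.23)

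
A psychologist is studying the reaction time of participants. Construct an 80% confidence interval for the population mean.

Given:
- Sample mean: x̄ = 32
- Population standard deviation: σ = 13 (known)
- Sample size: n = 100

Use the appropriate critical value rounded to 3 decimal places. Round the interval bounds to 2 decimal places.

The population standard deviation σ is known, so use a z-interval (standard normal critical value).

For 80% confidence, z* = 1.282 (from standard normal table)

Standard error: SE = σ/√n = 13/√100 = 1.300000

Margin of error: E = z* × SE = 1.282 × 1.300000 = 1.6666

Z-interval: x̄ ± E = 32 ± 1.6666 = (30.3334, 33.6666)

Rounded to 2 decimal places:

(30.33, 33.67)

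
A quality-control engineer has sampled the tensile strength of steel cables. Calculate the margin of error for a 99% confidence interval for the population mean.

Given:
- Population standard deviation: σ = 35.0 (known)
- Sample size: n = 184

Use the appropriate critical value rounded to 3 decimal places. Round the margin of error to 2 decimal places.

The population standard deviation σ is known, so use the z-interval margin of error formula.

For 99% confidence, z* = 2.576 (from standard normal table)

Margin of error formula for z-interval: E = z* × σ/√n

E = 2.576 × 35.0/√184
  = 2.576 × 2.580234
  = 6.6467

Rounded to 2 decimal places:

6.65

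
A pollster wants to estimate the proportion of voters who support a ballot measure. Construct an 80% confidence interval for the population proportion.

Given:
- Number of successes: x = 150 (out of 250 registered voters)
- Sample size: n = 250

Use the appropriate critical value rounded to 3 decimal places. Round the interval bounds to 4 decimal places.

Sample proportion: p̂ = 150/250 = 0.600000

Check conditions for normal approximation:
  np̂ = 150 ≥ 10 ✓
  n(1-p̂) = 100 ≥ 10 ✓

The sample is large enough, so use a z-interval (normal approximation) for the proportion.

For 80% confidence, z* = 1.282 (from standard normal table)

Standard error: SE = √(p̂(1-p̂)/n) = √(0.600000×0.400000/250) = 0.03098387

Margin of error: E = z* × SE = 1.282 × 0.03098387 = 0.039721

Z-interval: p̂ ± E = 0.600000 ± 0.039721 = (0.560279, 0.639721)

Rounded to 4 decimal places:

(0.5603, 0.6397)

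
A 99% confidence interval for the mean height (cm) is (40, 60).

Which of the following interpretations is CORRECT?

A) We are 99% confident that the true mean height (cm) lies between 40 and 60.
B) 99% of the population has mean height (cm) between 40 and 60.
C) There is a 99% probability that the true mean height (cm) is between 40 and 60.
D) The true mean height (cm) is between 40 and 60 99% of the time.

A confidence interval represents our confidence in the procedure, not a probability statement about the parameter.

Key concept: If we repeated this sampling process many times and computed a 99% CI each time, about 99% of those intervals would contain the true population parameter.

For this specific interval (40, 60):
- Midpoint (point estimate): 50
- Margin of error: 10

The correct interpretation is the one stating confidence that the true parameter lies in the interval — option A.

A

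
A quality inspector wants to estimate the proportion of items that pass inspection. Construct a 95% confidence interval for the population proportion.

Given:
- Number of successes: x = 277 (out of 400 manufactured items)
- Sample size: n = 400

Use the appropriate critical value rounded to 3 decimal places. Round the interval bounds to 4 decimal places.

Sample proportion: p̂ = 277/400 = 0.692500

Check conditions for normal approximation:
  np̂ = 277 ≥ 10 ✓
  n(1-p̂) = 123 ≥ 10 ✓

The sample is large enough, so use a z-interval (normal approximation) for the proportion.

For 95% confidence, z* = 1.96 (from standard normal table)

Standard error: SE = √(p̂(1-p̂)/n) = √(0.692500×0.307500/400) = 0.02307291

Margin of error: E = z* × SE = 1.96 × 0.02307291 = 0.045223

Z-interval: p̂ ± E = 0.692500 ± 0.045223 = (0.647277, 0.737723)

Rounded to 4 decimal places:

(0.6473, 0.7377)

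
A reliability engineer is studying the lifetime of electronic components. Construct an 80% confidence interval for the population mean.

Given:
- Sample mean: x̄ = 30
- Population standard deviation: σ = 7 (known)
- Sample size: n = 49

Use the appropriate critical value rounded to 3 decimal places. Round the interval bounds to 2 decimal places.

The population standard deviation σ is known, so use a z-interval (standard normal critical value).

For 80% confidence, z* = 1.282 (from standard normal table)

Standard error: SE = σ/√n = 7/√49 = 1.000000

Margin of error: E = z* × SE = 1.282 × 1.000000 = 1.2820

Z-interval: x̄ ± E = 30 ± 1.2820 = (28.7180, 31.2820)

Rounded to 2 decimal places:

(28.72, 31.28)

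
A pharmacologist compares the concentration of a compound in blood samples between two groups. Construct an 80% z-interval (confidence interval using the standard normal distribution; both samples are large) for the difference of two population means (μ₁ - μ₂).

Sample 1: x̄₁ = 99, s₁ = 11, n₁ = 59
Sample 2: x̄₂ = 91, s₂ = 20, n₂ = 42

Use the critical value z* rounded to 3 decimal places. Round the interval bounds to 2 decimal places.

Both samples are large (n₁ = 59 ≥ 30, n₂ = 42 ≥ 30), so a z-interval for the difference of means applies.

Point estimate: x̄₁ - x̄₂ = 99 - 91 = 8

Standard error: SE = √(s₁²/n₁ + s₂²/n₂)
= √(11²/59 + 20²/42)
= √(2.050847 + 9.523810)
= 3.402155

For 80% confidence, z* = 1.282 (from standard normal table)
Margin of error: E = z* × SE = 1.282 × 3.402155 = 4.3616

Z-interval: (x̄₁ - x̄₂) ± E = 8 ± 4.3616 = (3.6384, 12.3616)

Rounded to 2 decimal places:

(3.64, 12.36)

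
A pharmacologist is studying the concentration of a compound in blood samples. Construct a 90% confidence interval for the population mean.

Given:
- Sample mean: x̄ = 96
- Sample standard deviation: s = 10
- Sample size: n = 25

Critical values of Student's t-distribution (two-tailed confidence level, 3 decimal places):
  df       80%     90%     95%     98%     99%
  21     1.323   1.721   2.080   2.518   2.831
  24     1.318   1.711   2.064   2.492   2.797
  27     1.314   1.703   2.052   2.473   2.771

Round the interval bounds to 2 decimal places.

The population standard deviation σ is unknown (only the sample standard deviation s is given), so use a t-interval with df = n - 1 = 25 - 1 = 24.

For 90% confidence with df = 24, t* = 1.711 (from t-table)

Standard error: SE = s/√n = 10/√25 = 2.000000

Margin of error: E = t* × SE = 1.711 × 2.000000 = 3.4220

T-interval: x̄ ± E = 96 ± 3.4220 = (92.5780, 99.4220)

Rounded to 2 decimal places:

(92.58, 99.42)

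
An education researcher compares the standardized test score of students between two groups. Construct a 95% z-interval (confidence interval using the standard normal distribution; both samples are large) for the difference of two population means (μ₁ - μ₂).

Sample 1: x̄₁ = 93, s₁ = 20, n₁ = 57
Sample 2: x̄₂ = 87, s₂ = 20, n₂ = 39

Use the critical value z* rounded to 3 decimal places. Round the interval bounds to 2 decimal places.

Both samples are large (n₁ = 57 ≥ 30, n₂ = 39 ≥ 30), so a z-interval for the difference of means applies.

Point estimate: x̄₁ - x̄₂ = 93 - 87 = 6

Standard error: SE = √(s₁²/n₁ + s₂²/n₂)
= √(20²/57 + 20²/39)
= √(7.017544 + 10.256410)
= 4.156195

For 95% confidence, z* = 1.96 (from standard normal table)
Margin of error: E = z* × SE = 1.96 × 4.156195 = 8.1461

Z-interval: (x̄₁ - x̄₂) ± E = 6 ± 8.1461 = (-2.1461, 14.1461)

Rounded to 2 decimal places:

(-2.15, 14.15)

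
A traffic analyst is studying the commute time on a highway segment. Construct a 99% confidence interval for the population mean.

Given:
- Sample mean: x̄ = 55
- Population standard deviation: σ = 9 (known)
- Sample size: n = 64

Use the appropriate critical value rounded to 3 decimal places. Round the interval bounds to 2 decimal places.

The population standard deviation σ is known, so use a z-interval (standard normal critical value).

For 99% confidence, z* = 2.576 (from standard normal table)

Standard error: SE = σ/√n = 9/√64 = 1.125000

Margin of error: E = z* × SE = 2.576 × 1.125000 = 2.8980

Z-interval: x̄ ± E = 55 ± 2.8980 = (52.1020, 57.8980)

Rounded to 2 decimal places:

(52.10, 57.90)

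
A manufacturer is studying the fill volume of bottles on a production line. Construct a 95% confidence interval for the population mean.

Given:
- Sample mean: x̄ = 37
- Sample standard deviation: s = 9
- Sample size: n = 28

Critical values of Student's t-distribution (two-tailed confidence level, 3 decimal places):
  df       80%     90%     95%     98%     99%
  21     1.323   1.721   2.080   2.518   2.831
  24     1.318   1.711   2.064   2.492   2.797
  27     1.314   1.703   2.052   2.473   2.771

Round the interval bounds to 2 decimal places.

The population standard deviation σ is unknown (only the sample standard deviation s is given), so use a t-interval with df = n - 1 = 28 - 1 = 27.

For 95% confidence with df = 27, t* = 2.052 (from t-table)

Standard error: SE = s/√n = 9/√28 = 1.700840

Margin of error: E = t* × SE = 2.052 × 1.700840 = 3.4901

T-interval: x̄ ± E = 37 ± 3.4901 = (33.5099, 40.4901)

Rounded to 2 decimal places:

(33.51, 40.49)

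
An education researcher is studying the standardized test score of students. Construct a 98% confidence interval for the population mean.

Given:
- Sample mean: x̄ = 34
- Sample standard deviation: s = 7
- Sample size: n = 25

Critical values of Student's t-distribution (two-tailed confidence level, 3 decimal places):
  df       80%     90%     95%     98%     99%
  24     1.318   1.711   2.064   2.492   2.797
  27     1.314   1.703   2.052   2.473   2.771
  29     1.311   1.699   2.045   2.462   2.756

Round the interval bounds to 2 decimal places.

The population standard deviation σ is unknown (only the sample standard deviation s is given), so use a t-interval with df = n - 1 = 25 - 1 = 24.

For 98% confidence with df = 24, t* = 2.492 (from t-table)

Standard error: SE = s/√n = 7/√25 = 1.400000

Margin of error: E = t* × SE = 2.492 × 1.400000 = 3.4888

T-interval: x̄ ± E = 34 ± 3.4888 = (30.5112, 37.4888)

Rounded to 2 decimal places:

(30.51, 37.49)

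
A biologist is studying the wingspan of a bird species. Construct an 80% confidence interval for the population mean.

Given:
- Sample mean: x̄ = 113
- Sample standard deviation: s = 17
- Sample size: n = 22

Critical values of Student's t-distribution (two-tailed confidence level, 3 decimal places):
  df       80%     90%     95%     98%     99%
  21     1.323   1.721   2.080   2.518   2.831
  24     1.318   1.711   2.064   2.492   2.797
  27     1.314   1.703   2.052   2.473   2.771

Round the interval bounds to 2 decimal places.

The population standard deviation σ is unknown (only the sample standard deviation s is given), so use a t-interval with df = n - 1 = 22 - 1 = 21.

For 80% confidence with df = 21, t* = 1.323 (from t-table)

Standard error: SE = s/√n = 17/√22 = 3.624412

Margin of error: E = t* × SE = 1.323 × 3.624412 = 4.7951

T-interval: x̄ ± E = 113 ± 4.7951 = (108.2049, 117.7951)

Rounded to 2 decimal places:

(108.20, 117.80)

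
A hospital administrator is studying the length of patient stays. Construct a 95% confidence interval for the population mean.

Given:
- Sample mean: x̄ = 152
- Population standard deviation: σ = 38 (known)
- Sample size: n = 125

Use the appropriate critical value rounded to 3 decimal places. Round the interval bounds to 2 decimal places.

The population standard deviation σ is known, so use a z-interval (standard normal critical value).

For 95% confidence, z* = 1.96 (from standard normal table)

Standard error: SE = σ/√n = 38/√125 = 3.398823

Margin of error: E = z* × SE = 1.96 × 3.398823 = 6.6617

Z-interval: x̄ ± E = 152 ± 6.6617 = (145.3383, 158.6617)

Rounded to 2 decimal places:

(145.34, 158.66)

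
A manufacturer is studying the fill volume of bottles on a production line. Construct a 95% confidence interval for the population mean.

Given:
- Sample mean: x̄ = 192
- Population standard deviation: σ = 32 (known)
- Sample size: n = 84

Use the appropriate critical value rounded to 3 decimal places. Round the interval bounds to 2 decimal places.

The population standard deviation σ is known, so use a z-interval (standard normal critical value).

For 95% confidence, z* = 1.96 (from standard normal table)

Standard error: SE = σ/√n = 32/√84 = 3.491486

Margin of error: E = z* × SE = 1.96 × 3.491486 = 6.8433

Z-interval: x̄ ± E = 192 ± 6.8433 = (185.1567, 198.8433)

Rounded to 2 decimal places:

(185.16, 198.84)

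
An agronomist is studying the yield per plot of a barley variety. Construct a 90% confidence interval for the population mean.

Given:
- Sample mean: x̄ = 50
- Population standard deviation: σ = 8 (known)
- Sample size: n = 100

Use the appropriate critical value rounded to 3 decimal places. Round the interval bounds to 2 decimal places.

The population standard deviation σ is known, so use a z-interval (standard normal critical value).

For 90% confidence, z* = 1.645 (from standard normal table)

Standard error: SE = σ/√n = 8/√100 = 0.800000

Margin of error: E = z* × SE = 1.645 × 0.800000 = 1.3160

Z-interval: x̄ ± E = 50 ± 1.3160 = (48.6840, 51.3160)

Rounded to 2 decimal places:

(48.68, 51.32)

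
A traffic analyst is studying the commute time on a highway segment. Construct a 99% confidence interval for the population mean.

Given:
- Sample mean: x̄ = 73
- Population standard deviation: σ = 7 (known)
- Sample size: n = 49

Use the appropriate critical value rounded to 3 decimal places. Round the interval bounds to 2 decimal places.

The population standard deviation σ is known, so use a z-interval (standard normal critical value).

For 99% confidence, z* = 2.576 (from standard normal table)

Standard error: SE = σ/√n = 7/√49 = 1.000000

Margin of error: E = z* × SE = 2.576 × 1.000000 = 2.5760

Z-interval: x̄ ± E = 73 ± 2.5760 = (70.4240, 75.5760)

Rounded to 2 decimal places:

(70.42, 75.58)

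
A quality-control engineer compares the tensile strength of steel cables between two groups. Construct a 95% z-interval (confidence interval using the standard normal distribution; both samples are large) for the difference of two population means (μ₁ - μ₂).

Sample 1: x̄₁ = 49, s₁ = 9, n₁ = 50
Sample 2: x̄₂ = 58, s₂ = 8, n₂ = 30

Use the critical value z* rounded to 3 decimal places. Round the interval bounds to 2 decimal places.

Both samples are large (n₁ = 50 ≥ 30, n₂ = 30 ≥ 30), so a z-interval for the difference of means applies.

Point estimate: x̄₁ - x̄₂ = 49 - 58 = -9

Standard error: SE = √(s₁²/n₁ + s₂²/n₂)
= √(9²/50 + 8²/30)
= √(1.620000 + 2.133333)
= 1.937352

For 95% confidence, z* = 1.96 (from standard normal table)
Margin of error: E = z* × SE = 1.96 × 1.937352 = 3.7972

Z-interval: (x̄₁ - x̄₂) ± E = -9 ± 3.7972 = (-12.7972, -5.2028)

Rounded to 2 decimal places:

(-12.80, -5.20)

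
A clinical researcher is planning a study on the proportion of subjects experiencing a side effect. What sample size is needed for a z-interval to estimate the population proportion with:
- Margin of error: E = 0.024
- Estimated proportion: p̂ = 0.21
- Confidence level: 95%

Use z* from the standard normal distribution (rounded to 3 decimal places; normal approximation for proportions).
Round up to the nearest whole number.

Using z* for proportion z-interval (normal approximation).

For 95% confidence, z* = 1.96 (from standard normal table)

Sample size formula for proportion z-interval: n = z*²p̂(1-p̂)/E²

n = 1.96² × 0.21 × 0.79 / 0.024²
  = 3.8416 × 0.1659 / 0.000576
  = 1106.4608

Round up to the nearest whole number: n = 1107

1107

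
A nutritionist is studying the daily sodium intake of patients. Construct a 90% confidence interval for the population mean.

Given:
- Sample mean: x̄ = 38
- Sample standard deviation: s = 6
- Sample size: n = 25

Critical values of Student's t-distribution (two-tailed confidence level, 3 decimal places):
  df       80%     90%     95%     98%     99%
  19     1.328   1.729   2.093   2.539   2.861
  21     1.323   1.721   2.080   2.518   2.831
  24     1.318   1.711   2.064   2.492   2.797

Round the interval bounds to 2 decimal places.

The population standard deviation σ is unknown (only the sample standard deviation s is given), so use a t-interval with df = n - 1 = 25 - 1 = 24.

For 90% confidence with df = 24, t* = 1.711 (from t-table)

Standard error: SE = s/√n = 6/√25 = 1.200000

Margin of error: E = t* × SE = 1.711 × 1.200000 = 2.0532

T-interval: x̄ ± E = 38 ± 2.0532 = (35.9468, 40.0532)

Rounded to 2 decimal places:

(35.95, 40.05)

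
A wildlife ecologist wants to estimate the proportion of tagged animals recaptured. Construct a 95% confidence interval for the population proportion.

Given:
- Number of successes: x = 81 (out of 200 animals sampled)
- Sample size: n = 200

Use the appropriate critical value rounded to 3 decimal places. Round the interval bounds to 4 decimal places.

Sample proportion: p̂ = 81/200 = 0.405000

Check conditions for normal approximation:
  np̂ = 81 ≥ 10 ✓
  n(1-p̂) = 119 ≥ 10 ✓

The sample is large enough, so use a z-interval (normal approximation) for the proportion.

For 95% confidence, z* = 1.96 (from standard normal table)

Standard error: SE = √(p̂(1-p̂)/n) = √(0.405000×0.595000/200) = 0.03471131

Margin of error: E = z* × SE = 1.96 × 0.03471131 = 0.068034

Z-interval: p̂ ± E = 0.405000 ± 0.068034 = (0.336966, 0.473034)

Rounded to 4 decimal places:

(0.3370, 0.4730)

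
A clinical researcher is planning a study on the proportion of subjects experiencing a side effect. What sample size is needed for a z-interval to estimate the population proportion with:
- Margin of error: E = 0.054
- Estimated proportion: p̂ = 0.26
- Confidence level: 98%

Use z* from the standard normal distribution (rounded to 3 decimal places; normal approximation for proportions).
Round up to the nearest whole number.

Using z* for proportion z-interval (normal approximation).

For 98% confidence, z* = 2.326 (from standard normal table)

Sample size formula for proportion z-interval: n = z*²p̂(1-p̂)/E²

n = 2.326² × 0.26 × 0.74 / 0.054²
  = 5.410276 × 0.1924 / 0.002916
  = 356.9743

Round up to the nearest whole number: n = 357

357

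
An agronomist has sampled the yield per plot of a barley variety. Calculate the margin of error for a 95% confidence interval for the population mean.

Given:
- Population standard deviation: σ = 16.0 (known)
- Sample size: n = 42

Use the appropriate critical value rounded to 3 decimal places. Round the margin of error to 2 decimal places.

The population standard deviation σ is known, so use the z-interval margin of error formula.

For 95% confidence, z* = 1.96 (from standard normal table)

Margin of error formula for z-interval: E = z* × σ/√n

E = 1.96 × 16.0/√42
  = 1.96 × 2.468854
  = 4.8390

Rounded to 2 decimal places:

4.84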